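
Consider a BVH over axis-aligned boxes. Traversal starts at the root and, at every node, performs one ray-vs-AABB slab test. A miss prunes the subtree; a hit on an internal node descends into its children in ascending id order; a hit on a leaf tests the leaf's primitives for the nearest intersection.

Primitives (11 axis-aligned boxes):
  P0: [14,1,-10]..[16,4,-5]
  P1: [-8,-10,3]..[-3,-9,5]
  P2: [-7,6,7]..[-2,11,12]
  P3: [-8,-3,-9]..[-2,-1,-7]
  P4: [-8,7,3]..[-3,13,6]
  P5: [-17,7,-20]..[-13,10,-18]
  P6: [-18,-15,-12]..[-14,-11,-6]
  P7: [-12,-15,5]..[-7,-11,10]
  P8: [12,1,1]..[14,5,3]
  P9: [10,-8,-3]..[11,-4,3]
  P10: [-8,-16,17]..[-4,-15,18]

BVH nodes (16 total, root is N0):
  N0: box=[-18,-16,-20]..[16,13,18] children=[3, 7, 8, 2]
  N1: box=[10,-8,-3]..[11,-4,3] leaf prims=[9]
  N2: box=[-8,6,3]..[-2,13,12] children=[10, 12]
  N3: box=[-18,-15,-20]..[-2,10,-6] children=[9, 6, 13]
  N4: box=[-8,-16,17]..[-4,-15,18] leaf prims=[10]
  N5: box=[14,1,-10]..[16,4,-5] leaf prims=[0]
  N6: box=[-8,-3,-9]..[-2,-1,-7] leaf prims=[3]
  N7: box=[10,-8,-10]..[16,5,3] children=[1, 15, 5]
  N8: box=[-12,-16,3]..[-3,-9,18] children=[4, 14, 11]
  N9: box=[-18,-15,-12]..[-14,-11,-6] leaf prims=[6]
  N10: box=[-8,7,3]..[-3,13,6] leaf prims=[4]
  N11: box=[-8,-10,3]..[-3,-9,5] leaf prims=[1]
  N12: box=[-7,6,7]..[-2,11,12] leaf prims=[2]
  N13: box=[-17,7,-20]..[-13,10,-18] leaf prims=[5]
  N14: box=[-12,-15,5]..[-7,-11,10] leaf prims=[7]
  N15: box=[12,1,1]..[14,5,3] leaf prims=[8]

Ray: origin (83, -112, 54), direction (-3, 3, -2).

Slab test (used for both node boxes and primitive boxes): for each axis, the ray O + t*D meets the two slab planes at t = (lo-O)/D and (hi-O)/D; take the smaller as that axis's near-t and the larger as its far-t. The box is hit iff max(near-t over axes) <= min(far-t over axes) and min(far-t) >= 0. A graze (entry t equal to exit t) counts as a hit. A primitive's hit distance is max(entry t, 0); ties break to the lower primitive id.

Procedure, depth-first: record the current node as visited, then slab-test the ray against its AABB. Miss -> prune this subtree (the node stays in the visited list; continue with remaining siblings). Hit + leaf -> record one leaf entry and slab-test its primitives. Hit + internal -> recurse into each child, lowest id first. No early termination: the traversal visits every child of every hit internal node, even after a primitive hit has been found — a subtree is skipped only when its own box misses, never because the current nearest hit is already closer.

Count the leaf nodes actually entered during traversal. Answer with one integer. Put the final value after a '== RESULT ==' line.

Traverse from the root:
N0 x:[67/3,101/3] y:[32,125/3] z:[18,37] -> hit [32,101/3], descend [2, 3, 7, 8]
  N2 x:[85/3,91/3] y:[118/3,125/3] z:[21,51/2] -> miss, prune
  N3 x:[85/3,101/3] y:[97/3,122/3] z:[30,37] -> hit [97/3,101/3], descend [6, 9, 13]
    N6 x:[85/3,91/3] y:[109/3,37] z:[61/2,63/2] -> miss, prune
    N9 x:[97/3,101/3] y:[97/3,101/3] z:[30,33] -> hit [97/3,33] leaf, test {P6@t=97/3}
    N13 x:[32,100/3] y:[119/3,122/3] z:[36,37] -> miss, prune
  N7 x:[67/3,73/3] y:[104/3,39] z:[51/2,32] -> miss, prune
  N8 x:[86/3,95/3] y:[32,103/3] z:[18,51/2] -> miss, prune

order=[0, 2, 3, 6, 9, 13, 7, 8]  |boxes|=8  |leaves|=1  hit=P6

== RESULT ==
1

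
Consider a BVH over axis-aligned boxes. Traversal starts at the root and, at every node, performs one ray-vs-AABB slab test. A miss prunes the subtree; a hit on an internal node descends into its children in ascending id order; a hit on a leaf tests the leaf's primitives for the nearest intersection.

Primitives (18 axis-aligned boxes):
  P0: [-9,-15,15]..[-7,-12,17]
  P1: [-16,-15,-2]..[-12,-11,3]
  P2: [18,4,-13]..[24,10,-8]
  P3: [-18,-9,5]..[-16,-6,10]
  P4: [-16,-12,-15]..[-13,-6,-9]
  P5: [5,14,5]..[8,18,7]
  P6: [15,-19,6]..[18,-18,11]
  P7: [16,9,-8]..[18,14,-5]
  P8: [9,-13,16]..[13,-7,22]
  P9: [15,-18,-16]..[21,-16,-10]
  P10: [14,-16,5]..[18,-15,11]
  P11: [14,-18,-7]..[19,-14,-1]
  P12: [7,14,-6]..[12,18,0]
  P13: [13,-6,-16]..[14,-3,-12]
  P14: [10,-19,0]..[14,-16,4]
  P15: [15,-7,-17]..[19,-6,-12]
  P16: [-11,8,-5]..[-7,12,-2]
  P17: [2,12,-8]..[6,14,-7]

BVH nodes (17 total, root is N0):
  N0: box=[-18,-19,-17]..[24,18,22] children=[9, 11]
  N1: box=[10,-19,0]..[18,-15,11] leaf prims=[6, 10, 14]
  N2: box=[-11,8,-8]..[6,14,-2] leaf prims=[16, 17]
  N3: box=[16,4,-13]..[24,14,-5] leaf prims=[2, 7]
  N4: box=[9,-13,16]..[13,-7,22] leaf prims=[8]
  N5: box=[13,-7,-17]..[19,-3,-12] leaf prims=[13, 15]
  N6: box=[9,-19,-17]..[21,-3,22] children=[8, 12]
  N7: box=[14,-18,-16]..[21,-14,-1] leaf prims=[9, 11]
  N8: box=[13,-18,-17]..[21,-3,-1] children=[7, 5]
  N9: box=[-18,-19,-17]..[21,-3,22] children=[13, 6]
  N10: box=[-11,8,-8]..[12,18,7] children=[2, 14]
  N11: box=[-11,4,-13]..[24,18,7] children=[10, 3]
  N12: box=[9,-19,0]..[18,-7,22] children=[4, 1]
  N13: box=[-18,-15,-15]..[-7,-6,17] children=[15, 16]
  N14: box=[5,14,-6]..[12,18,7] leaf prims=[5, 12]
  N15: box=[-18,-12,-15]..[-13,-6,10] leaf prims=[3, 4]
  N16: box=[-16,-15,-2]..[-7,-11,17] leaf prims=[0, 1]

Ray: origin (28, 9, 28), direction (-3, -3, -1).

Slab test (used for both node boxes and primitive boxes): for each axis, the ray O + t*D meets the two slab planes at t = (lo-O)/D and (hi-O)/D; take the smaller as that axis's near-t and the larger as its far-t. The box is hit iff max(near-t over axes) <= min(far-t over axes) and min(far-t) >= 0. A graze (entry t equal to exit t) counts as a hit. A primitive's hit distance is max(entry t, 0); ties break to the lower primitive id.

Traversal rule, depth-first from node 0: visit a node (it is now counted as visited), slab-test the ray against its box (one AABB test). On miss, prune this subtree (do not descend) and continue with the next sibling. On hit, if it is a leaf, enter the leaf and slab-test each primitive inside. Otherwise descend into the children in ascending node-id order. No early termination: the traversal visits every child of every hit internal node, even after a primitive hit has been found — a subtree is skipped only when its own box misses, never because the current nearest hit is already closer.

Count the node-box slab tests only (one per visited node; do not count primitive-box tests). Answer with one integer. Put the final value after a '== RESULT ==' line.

Trace the traversal:
N0 x:[4/3,46/3] y:[-3,28/3] z:[6,45] -> hit [6,28/3], descend [9, 11]
  N9 x:[7/3,46/3] y:[4,28/3] z:[6,45] -> hit [6,28/3], descend [6, 13]
    N6 x:[7/3,19/3] y:[4,28/3] z:[6,45] -> hit [6,19/3], descend [8, 12]
      N8 x:[7/3,5] y:[4,9] z:[29,45] -> miss, prune
      N12 x:[10/3,19/3] y:[16/3,28/3] z:[6,28] -> hit [6,19/3], descend [1, 4]
        N1 x:[10/3,6] y:[8,28/3] z:[17,28] -> miss, prune
        N4 x:[5,19/3] y:[16/3,22/3] z:[6,12] -> hit [6,19/3] leaf, test {P8@t=6}
    N13 x:[35/3,46/3] y:[5,8] z:[11,43] -> miss, prune
  N11 x:[4/3,13] y:[-3,5/3] z:[21,41] -> miss, prune

order=[0, 9, 6, 8, 12, 1, 4, 13, 11]  |boxes|=9  |leaves|=1  hit=P8

== RESULT ==
9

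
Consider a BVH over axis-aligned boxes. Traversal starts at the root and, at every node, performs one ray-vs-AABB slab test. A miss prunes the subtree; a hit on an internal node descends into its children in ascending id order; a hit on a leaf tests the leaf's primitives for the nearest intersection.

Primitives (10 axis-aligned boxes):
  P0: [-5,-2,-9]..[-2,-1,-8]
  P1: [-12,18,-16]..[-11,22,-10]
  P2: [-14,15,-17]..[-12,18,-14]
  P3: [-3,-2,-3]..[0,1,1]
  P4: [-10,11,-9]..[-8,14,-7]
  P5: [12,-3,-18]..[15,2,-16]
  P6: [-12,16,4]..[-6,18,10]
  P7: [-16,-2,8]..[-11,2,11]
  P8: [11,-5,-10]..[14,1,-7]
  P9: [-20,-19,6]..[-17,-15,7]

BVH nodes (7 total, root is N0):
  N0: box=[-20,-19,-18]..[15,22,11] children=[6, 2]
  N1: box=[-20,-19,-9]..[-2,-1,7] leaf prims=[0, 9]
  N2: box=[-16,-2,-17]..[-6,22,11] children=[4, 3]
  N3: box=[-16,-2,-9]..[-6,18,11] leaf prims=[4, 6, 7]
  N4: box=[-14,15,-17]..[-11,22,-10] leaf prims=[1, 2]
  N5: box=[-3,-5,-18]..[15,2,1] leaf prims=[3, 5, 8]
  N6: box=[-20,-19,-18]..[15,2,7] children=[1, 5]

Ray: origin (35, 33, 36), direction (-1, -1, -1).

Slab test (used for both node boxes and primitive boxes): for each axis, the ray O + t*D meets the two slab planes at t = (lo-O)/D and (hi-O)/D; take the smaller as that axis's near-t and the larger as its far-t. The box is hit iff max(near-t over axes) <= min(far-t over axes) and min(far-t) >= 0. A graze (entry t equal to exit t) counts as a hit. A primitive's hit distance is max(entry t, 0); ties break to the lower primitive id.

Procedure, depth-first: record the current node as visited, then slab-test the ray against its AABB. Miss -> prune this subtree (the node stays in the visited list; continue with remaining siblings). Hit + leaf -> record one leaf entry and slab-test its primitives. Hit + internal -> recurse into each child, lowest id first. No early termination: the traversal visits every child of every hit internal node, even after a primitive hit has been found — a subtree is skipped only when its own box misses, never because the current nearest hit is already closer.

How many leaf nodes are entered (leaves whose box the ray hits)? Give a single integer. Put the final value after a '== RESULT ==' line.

Walk:
N0 x:[20,55] y:[11,52] z:[25,54] -> hit [25,52], descend [2, 6]
  N2 x:[41,51] y:[11,35] z:[25,53] -> miss, prune
  N6 x:[20,55] y:[31,52] z:[29,54] -> hit [31,52], descend [1, 5]
    N1 x:[37,55] y:[34,52] z:[29,45] -> hit [37,45] leaf, test {P0(miss), P9(miss)}
    N5 x:[20,38] y:[31,38] z:[35,54] -> hit [35,38] leaf, test {P3@t=35, P5(miss), P8(miss)}

Visited [0, 2, 6, 1, 5]. Tests: 5 box, 2 leaf. Nearest: P3.

== RESULT ==
2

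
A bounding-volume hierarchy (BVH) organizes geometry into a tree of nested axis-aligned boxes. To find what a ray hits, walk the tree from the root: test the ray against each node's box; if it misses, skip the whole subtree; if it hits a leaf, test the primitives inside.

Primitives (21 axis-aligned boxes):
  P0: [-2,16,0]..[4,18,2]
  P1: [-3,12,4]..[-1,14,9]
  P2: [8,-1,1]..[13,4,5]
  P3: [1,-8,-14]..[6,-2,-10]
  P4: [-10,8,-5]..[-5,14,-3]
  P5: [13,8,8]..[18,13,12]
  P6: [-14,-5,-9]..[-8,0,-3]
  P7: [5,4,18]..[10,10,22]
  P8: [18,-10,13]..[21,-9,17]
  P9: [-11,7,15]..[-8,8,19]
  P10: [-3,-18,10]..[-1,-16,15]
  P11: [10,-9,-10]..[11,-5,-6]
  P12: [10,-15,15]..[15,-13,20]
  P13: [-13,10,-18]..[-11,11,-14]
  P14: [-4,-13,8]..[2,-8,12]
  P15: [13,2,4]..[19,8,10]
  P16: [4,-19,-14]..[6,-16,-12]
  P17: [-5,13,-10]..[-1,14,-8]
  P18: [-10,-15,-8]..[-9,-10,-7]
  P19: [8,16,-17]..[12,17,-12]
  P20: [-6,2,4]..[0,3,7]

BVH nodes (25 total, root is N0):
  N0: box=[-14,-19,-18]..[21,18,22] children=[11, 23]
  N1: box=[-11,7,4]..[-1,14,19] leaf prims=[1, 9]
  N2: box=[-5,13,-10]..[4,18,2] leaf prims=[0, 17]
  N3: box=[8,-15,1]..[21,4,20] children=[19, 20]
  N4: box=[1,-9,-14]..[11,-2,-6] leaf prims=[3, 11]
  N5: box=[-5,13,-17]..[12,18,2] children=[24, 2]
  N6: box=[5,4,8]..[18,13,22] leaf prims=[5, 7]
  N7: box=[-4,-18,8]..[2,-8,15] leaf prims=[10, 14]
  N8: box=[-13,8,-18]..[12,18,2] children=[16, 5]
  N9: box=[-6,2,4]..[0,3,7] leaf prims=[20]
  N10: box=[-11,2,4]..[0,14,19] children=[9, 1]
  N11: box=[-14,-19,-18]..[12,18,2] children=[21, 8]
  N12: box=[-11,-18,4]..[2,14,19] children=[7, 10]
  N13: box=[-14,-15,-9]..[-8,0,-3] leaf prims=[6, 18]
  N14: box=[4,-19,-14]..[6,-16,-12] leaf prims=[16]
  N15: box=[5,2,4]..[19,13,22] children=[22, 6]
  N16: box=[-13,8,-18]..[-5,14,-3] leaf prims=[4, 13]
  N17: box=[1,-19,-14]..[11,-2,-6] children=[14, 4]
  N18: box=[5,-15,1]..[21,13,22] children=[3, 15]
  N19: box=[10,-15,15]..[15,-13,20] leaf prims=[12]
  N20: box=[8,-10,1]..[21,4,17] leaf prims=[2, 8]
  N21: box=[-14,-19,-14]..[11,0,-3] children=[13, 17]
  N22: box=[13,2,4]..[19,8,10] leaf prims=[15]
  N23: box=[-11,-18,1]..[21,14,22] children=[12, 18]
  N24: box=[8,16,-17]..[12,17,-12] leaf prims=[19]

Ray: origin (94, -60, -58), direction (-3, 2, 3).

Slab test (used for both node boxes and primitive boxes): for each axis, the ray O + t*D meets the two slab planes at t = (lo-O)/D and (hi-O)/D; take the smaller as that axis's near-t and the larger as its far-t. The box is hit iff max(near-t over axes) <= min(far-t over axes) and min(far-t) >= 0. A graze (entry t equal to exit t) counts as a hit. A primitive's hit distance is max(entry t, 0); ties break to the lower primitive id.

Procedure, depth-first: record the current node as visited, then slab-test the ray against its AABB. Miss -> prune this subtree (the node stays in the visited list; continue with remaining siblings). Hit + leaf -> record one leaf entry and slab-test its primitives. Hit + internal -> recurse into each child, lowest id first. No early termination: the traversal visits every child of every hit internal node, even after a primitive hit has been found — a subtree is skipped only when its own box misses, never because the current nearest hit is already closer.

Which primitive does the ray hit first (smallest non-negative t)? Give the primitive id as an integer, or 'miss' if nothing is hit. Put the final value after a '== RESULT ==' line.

Walk:
N0 x:[73/3,36] y:[41/2,39] z:[40/3,80/3] -> hit [73/3,80/3], descend [11, 23]
  N11 x:[82/3,36] y:[41/2,39] z:[40/3,20] -> miss, prune
  N23 x:[73/3,35] y:[21,37] z:[59/3,80/3] -> hit [73/3,80/3], descend [12, 18]
    N12 x:[92/3,35] y:[21,37] z:[62/3,77/3] -> miss, prune
    N18 x:[73/3,89/3] y:[45/2,73/2] z:[59/3,80/3] -> hit [73/3,80/3], descend [3, 15]
      N3 x:[73/3,86/3] y:[45/2,32] z:[59/3,26] -> hit [73/3,26], descend [19, 20]
        N19 x:[79/3,28] y:[45/2,47/2] z:[73/3,26] -> miss, prune
        N20 x:[73/3,86/3] y:[25,32] z:[59/3,25] -> hit [25,25] leaf, test {P2(miss), P8@t=25}
      N15 x:[25,89/3] y:[31,73/2] z:[62/3,80/3] -> miss, prune

Summary -> nodes [0, 11, 23, 12, 18, 3, 19, 20, 15]; box-tests=9; leaf-entries=1; first=P8

== RESULT ==
8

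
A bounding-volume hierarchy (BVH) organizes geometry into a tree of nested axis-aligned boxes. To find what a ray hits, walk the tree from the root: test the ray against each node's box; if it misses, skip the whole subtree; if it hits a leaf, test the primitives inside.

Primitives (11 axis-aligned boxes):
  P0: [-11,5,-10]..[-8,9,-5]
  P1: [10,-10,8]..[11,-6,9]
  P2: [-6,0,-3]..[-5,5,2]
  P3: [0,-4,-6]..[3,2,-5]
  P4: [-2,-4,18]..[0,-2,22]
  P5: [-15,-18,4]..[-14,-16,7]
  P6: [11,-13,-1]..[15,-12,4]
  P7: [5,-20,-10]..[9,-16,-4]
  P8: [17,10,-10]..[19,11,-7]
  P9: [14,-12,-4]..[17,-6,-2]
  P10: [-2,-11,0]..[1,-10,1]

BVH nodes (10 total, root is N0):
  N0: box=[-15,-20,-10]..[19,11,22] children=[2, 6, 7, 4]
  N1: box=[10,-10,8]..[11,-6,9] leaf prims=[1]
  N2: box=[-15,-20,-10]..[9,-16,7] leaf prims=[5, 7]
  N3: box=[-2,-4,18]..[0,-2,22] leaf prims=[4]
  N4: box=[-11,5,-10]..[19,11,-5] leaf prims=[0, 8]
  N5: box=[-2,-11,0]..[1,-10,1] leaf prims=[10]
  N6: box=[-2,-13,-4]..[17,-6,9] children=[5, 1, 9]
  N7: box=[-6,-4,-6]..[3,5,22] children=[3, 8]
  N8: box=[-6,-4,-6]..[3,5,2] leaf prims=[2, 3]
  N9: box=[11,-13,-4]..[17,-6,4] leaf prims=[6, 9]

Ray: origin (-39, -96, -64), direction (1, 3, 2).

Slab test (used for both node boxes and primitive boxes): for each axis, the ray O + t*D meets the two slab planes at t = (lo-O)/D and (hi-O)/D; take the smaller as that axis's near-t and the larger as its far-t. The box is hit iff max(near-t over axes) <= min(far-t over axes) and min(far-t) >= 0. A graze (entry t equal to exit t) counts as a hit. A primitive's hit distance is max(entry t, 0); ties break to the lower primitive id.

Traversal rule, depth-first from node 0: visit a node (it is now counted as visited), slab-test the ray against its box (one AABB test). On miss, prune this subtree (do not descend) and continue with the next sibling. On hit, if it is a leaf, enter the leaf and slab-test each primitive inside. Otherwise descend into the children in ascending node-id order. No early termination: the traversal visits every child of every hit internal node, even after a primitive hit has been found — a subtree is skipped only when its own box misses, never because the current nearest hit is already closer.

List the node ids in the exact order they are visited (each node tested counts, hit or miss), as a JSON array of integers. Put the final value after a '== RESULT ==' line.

Traverse from the root:
N0 x:[24,58] y:[76/3,107/3] z:[27,43] -> hit [27,107/3], descend [2, 4, 6, 7]
  N2 x:[24,48] y:[76/3,80/3] z:[27,71/2] -> miss, prune
  N4 x:[28,58] y:[101/3,107/3] z:[27,59/2] -> miss, prune
  N6 x:[37,56] y:[83/3,30] z:[30,73/2] -> miss, prune
  N7 x:[33,42] y:[92/3,101/3] z:[29,43] -> hit [33,101/3], descend [3, 8]
    N3 x:[37,39] y:[92/3,94/3] z:[41,43] -> miss, prune
    N8 x:[33,42] y:[92/3,101/3] z:[29,33] -> hit [33,33] leaf, test {P2@t=33, P3(miss)}

order=[0, 2, 4, 6, 7, 3, 8]  |boxes|=7  |leaves|=1  hit=P2

== RESULT ==
[0, 2, 4, 6, 7, 3, 8]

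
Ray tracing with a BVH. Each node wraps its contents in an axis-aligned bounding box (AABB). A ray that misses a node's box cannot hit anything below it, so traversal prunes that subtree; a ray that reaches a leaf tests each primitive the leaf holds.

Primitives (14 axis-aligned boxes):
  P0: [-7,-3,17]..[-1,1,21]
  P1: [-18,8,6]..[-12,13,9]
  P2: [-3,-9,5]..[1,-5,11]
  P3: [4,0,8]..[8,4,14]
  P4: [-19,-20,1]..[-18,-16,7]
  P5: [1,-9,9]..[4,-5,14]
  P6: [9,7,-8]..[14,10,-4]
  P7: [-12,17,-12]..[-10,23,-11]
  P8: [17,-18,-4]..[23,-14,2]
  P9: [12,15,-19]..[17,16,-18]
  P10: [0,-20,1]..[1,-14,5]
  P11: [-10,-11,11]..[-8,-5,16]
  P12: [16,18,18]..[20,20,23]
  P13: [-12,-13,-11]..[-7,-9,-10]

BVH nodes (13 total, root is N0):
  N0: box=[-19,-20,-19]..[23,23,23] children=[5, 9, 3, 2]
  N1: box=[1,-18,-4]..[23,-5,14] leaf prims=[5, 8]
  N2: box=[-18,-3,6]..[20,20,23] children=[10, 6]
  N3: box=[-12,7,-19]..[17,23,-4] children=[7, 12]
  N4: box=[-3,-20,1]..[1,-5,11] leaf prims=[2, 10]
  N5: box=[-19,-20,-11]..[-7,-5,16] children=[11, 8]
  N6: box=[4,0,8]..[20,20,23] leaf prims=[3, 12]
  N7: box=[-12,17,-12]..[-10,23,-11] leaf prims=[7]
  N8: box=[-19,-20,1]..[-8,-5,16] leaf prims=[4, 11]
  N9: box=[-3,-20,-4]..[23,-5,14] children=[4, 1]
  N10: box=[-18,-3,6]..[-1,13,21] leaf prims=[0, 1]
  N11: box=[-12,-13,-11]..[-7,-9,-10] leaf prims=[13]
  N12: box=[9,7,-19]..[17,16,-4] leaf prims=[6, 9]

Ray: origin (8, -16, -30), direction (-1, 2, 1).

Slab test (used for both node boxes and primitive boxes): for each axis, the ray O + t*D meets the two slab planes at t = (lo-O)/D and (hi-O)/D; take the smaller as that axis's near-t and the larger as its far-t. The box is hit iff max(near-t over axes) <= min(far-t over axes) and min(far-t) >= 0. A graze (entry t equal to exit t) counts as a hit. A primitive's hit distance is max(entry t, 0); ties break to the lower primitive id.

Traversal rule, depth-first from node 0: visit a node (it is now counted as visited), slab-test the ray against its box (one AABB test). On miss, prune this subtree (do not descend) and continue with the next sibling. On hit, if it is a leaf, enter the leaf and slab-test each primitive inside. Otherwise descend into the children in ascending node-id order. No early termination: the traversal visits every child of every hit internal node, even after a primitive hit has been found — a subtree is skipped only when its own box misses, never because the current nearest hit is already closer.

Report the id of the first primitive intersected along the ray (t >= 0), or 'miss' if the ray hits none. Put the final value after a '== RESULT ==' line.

Walk:
N0 x:[-15,27] y:[-2,39/2] z:[11,53] -> hit [11,39/2], descend [2, 3, 5, 9]
  N2 x:[-12,26] y:[13/2,18] z:[36,53] -> miss, prune
  N3 x:[-9,20] y:[23/2,39/2] z:[11,26] -> hit [23/2,39/2], descend [7, 12]
    N7 x:[18,20] y:[33/2,39/2] z:[18,19] -> hit [18,19] leaf, test {P7@t=18}
    N12 x:[-9,-1] y:[23/2,16] z:[11,26] -> miss, prune
  N5 x:[15,27] y:[-2,11/2] z:[19,46] -> miss, prune
  N9 x:[-15,11] y:[-2,11/2] z:[26,44] -> miss, prune

7 AABB tests over nodes [0, 2, 3, 7, 12, 5, 9]; 1 leaf entered; closest P7.

== RESULT ==
7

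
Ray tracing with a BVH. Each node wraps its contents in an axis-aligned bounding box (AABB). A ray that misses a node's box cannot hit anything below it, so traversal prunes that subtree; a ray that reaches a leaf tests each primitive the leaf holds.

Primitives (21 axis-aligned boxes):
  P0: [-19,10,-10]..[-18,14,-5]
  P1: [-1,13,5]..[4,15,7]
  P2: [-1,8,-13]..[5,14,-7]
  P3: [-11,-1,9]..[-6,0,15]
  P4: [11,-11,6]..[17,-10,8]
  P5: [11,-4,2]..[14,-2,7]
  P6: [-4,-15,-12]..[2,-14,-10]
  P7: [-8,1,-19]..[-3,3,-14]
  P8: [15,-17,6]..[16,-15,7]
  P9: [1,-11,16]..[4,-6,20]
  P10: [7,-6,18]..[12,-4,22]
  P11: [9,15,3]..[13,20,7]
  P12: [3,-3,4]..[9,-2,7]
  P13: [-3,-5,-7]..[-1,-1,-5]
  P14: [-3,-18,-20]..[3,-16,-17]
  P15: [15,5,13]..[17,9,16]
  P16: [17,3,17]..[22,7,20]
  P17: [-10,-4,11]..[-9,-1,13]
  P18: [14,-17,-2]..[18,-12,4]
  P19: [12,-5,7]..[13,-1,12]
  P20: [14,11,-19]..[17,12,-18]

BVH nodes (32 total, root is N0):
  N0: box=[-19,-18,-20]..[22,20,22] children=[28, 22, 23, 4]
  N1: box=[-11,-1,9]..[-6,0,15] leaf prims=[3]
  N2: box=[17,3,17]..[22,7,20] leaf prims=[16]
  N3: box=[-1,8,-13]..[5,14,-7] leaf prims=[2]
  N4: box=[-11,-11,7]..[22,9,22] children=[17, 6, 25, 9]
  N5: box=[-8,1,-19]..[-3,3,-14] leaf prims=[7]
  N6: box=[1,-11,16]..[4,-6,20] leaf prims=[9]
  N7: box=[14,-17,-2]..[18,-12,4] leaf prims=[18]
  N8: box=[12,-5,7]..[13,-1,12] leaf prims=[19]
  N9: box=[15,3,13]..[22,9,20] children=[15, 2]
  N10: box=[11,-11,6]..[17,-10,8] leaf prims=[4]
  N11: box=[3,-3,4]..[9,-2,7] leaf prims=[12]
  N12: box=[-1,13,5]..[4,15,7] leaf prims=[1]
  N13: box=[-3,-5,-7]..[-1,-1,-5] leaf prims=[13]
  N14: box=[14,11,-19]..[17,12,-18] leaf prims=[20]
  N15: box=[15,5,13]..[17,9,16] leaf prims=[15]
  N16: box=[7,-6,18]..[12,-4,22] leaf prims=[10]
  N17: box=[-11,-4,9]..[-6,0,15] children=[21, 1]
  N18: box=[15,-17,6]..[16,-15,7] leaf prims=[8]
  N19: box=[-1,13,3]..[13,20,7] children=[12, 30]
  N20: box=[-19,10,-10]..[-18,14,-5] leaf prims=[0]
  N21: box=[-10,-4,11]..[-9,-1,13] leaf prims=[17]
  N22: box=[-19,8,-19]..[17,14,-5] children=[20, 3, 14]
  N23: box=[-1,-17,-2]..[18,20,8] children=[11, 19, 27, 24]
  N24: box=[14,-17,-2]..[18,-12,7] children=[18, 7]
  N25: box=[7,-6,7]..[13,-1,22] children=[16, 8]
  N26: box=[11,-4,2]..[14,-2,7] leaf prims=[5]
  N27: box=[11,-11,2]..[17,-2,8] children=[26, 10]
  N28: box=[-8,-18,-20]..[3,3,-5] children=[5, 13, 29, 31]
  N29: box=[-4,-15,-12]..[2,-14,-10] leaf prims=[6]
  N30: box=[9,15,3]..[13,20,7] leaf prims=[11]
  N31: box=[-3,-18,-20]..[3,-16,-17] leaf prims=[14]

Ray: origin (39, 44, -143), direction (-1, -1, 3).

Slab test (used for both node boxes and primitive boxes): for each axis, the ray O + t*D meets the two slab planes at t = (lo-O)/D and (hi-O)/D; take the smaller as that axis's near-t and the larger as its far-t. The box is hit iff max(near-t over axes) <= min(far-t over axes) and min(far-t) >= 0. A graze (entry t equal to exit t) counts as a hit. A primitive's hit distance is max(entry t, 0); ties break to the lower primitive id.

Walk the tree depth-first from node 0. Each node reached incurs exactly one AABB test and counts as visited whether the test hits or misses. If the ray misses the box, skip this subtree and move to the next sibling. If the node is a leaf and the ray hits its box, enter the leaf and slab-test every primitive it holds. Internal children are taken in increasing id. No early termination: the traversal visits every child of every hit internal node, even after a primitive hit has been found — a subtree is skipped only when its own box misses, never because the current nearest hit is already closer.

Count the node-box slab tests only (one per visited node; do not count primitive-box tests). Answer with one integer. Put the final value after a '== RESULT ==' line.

Walk:
N0 x:[17,58] y:[24,62] z:[41,55] -> hit [41,55], descend [4, 22, 23, 28]
  N4 x:[17,50] y:[35,55] z:[50,55] -> hit [50,50], descend [6, 9, 17, 25]
    N6 x:[35,38] y:[50,55] z:[53,163/3] -> miss, prune
    N9 x:[17,24] y:[35,41] z:[52,163/3] -> miss, prune
    N17 x:[45,50] y:[44,48] z:[152/3,158/3] -> miss, prune
    N25 x:[26,32] y:[45,50] z:[50,55] -> miss, prune
  N22 x:[22,58] y:[30,36] z:[124/3,46] -> miss, prune
  N23 x:[21,40] y:[24,61] z:[47,151/3] -> miss, prune
  N28 x:[36,47] y:[41,62] z:[41,46] -> hit [41,46], descend [5, 13, 29, 31]
    N5 x:[42,47] y:[41,43] z:[124/3,43] -> hit [42,43] leaf, test {P7@t=42}
    N13 x:[40,42] y:[45,49] z:[136/3,46] -> miss, prune
    N29 x:[37,43] y:[58,59] z:[131/3,133/3] -> miss, prune
    N31 x:[36,42] y:[60,62] z:[41,42] -> miss, prune

order=[0, 4, 6, 9, 17, 25, 22, 23, 28, 5, 13, 29, 31]  |boxes|=13  |leaves|=1  hit=P7

== RESULT ==
13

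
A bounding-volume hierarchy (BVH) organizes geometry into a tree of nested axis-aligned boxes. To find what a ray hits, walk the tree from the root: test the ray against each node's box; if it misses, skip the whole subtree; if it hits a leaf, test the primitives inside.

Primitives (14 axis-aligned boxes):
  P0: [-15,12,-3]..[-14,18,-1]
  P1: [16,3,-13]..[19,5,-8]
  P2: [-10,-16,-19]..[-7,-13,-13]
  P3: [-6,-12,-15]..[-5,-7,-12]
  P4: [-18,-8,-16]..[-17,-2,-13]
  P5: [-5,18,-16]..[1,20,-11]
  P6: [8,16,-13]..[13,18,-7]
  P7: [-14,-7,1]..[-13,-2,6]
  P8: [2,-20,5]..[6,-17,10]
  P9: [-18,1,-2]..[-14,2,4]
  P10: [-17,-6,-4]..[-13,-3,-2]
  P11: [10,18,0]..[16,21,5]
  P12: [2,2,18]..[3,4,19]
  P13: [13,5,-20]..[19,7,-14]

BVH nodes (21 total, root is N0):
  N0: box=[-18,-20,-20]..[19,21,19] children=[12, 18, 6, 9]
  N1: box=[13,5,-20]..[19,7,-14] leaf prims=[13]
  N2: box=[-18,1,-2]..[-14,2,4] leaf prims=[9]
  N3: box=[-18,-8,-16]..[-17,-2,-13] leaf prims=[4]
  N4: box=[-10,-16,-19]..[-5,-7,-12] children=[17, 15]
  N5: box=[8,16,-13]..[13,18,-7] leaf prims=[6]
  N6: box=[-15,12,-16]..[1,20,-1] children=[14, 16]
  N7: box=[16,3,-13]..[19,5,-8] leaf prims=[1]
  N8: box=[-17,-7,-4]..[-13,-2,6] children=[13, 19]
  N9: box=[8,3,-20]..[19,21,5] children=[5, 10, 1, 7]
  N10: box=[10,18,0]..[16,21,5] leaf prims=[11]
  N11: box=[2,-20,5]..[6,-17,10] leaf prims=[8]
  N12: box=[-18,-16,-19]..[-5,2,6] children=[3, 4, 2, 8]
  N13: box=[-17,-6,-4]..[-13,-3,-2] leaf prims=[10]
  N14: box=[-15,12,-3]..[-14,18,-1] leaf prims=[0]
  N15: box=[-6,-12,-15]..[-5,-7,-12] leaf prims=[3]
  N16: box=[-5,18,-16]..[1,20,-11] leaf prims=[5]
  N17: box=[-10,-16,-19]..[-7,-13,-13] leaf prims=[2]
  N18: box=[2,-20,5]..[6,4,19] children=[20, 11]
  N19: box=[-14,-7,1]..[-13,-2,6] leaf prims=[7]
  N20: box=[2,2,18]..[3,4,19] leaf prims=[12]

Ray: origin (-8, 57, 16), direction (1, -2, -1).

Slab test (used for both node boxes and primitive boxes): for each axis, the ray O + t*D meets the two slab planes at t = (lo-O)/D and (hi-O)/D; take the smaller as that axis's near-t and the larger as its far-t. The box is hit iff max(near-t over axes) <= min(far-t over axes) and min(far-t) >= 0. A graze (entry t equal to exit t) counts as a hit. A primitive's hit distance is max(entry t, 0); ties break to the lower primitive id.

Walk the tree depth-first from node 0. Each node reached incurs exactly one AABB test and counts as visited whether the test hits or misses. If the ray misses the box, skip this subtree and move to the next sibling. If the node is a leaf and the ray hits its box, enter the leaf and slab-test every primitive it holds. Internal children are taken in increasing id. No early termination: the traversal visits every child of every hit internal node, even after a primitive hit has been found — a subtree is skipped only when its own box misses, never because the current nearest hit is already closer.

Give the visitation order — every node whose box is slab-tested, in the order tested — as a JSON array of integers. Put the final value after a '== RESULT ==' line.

Walk:
N0 x:[-10,27] y:[18,77/2] z:[-3,36] -> hit [18,27], descend [6, 9, 12, 18]
  N6 x:[-7,9] y:[37/2,45/2] z:[17,32] -> miss, prune
  N9 x:[16,27] y:[18,27] z:[11,36] -> hit [18,27], descend [1, 5, 7, 10]
    N1 x:[21,27] y:[25,26] z:[30,36] -> miss, prune
    N5 x:[16,21] y:[39/2,41/2] z:[23,29] -> miss, prune
    N7 x:[24,27] y:[26,27] z:[24,29] -> hit [26,27] leaf, test {P1@t=26}
    N10 x:[18,24] y:[18,39/2] z:[11,16] -> miss, prune
  N12 x:[-10,3] y:[55/2,73/2] z:[10,35] -> miss, prune
  N18 x:[10,14] y:[53/2,77/2] z:[-3,11] -> miss, prune

Summary -> nodes [0, 6, 9, 1, 5, 7, 10, 12, 18]; box-tests=9; leaf-entries=1; first=P1

== RESULT ==
[0, 6, 9, 1, 5, 7, 10, 12, 18]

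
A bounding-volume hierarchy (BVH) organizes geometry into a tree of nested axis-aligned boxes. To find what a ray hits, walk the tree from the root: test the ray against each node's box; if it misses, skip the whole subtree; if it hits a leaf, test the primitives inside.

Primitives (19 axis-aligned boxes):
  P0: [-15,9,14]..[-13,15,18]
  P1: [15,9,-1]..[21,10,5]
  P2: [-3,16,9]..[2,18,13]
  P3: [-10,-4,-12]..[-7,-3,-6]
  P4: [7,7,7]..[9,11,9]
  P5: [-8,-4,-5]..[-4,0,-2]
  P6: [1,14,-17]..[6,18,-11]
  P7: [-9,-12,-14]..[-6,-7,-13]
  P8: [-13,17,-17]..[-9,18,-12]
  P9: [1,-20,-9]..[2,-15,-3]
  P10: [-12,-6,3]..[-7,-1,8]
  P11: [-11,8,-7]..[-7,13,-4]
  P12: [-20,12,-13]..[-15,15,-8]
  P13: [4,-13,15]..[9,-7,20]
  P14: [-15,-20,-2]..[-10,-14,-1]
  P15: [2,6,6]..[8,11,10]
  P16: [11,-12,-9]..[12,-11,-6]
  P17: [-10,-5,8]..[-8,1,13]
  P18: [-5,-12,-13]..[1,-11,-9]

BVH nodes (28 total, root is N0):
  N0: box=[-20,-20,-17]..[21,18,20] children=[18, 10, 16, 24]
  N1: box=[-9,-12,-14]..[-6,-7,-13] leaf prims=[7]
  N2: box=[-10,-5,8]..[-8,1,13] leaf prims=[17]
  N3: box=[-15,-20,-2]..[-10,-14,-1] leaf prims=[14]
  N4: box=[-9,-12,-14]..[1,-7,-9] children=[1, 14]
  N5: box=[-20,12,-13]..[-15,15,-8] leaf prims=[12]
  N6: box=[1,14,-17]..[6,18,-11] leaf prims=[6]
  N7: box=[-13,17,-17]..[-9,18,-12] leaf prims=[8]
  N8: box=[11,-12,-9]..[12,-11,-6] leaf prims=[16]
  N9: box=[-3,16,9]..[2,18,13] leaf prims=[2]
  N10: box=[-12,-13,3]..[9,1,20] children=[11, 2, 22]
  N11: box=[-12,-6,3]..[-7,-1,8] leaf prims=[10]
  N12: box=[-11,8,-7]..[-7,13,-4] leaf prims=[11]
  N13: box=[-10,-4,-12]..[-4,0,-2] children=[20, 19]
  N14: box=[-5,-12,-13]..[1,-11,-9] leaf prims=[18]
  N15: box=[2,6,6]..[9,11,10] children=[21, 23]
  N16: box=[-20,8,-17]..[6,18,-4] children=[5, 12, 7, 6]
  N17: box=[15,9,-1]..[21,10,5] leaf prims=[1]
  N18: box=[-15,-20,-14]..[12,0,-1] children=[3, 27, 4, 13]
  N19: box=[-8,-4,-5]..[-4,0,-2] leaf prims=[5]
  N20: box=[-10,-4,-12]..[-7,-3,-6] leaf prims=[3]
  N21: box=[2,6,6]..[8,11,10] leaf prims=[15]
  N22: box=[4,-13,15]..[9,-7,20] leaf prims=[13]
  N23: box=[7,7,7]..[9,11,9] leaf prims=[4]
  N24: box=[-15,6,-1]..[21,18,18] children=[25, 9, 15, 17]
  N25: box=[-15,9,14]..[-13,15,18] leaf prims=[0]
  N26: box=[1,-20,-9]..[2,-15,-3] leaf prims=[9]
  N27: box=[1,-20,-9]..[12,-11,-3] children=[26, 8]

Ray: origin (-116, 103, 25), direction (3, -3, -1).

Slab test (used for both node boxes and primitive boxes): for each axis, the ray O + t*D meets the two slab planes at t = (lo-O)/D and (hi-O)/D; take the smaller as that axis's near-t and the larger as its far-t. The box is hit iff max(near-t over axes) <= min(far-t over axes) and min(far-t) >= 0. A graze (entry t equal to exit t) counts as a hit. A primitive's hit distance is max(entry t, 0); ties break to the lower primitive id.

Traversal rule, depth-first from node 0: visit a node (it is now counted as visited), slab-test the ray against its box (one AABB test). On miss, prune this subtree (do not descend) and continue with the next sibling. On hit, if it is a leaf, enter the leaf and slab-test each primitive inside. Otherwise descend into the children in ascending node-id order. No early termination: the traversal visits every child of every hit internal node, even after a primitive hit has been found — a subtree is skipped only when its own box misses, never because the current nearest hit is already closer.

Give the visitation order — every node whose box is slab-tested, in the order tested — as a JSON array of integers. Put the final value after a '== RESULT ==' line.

Walk:
N0 x:[32,137/3] y:[85/3,41] z:[5,42] -> hit [32,41], descend [10, 16, 18, 24]
  N10 x:[104/3,125/3] y:[34,116/3] z:[5,22] -> miss, prune
  N16 x:[32,122/3] y:[85/3,95/3] z:[29,42] -> miss, prune
  N18 x:[101/3,128/3] y:[103/3,41] z:[26,39] -> hit [103/3,39], descend [3, 4, 13, 27]
    N3 x:[101/3,106/3] y:[39,41] z:[26,27] -> miss, prune
    N4 x:[107/3,39] y:[110/3,115/3] z:[34,39] -> hit [110/3,115/3], descend [1, 14]
      N1 x:[107/3,110/3] y:[110/3,115/3] z:[38,39] -> miss, prune
      N14 x:[37,39] y:[38,115/3] z:[34,38] -> hit [38,38] leaf, test {P18@t=38}
    N13 x:[106/3,112/3] y:[103/3,107/3] z:[27,37] -> hit [106/3,107/3], descend [19, 20]
      N19 x:[36,112/3] y:[103/3,107/3] z:[27,30] -> miss, prune
      N20 x:[106/3,109/3] y:[106/3,107/3] z:[31,37] -> hit [106/3,107/3] leaf, test {P3@t=106/3}
    N27 x:[39,128/3] y:[38,41] z:[28,34] -> miss, prune
  N24 x:[101/3,137/3] y:[85/3,97/3] z:[7,26] -> miss, prune

Summary -> nodes [0, 10, 16, 18, 3, 4, 1, 14, 13, 19, 20, 27, 24]; box-tests=13; leaf-entries=2; first=P3

== RESULT ==
[0, 10, 16, 18, 3, 4, 1, 14, 13, 19, 20, 27, 24]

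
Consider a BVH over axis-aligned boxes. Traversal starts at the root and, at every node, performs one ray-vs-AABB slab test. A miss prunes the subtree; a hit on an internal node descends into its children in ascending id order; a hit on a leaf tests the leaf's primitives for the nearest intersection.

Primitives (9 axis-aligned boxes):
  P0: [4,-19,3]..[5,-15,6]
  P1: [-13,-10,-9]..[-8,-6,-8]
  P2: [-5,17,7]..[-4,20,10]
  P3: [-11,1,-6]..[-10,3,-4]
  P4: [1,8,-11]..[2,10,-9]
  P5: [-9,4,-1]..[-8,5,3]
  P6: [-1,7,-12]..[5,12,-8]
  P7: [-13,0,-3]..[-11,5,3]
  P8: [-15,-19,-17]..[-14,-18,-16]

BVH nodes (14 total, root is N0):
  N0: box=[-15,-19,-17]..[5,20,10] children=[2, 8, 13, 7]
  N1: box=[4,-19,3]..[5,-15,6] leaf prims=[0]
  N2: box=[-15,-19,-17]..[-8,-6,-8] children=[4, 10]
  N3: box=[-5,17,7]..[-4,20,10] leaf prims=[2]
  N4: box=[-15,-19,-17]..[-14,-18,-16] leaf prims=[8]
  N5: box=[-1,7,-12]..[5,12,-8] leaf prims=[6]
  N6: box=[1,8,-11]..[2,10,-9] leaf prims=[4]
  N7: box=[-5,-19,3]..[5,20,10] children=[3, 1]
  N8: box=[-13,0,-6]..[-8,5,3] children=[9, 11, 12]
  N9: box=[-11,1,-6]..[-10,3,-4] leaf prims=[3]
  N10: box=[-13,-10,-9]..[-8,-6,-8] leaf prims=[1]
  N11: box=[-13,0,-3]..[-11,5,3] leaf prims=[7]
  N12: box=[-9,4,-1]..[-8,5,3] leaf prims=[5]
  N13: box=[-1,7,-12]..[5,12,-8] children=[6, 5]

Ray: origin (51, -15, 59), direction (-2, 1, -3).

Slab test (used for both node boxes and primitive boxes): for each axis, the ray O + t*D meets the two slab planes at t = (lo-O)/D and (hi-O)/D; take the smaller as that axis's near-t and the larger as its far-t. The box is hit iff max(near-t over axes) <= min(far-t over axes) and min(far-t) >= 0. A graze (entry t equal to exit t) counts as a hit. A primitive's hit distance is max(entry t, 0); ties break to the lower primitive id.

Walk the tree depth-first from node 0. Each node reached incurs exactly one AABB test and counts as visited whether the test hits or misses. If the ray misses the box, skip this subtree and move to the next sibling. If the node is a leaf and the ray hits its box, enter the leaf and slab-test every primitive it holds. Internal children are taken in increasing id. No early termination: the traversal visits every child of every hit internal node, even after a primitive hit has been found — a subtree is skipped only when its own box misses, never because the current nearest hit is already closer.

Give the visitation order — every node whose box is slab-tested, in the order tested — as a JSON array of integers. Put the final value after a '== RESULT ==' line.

Traverse from the root:
N0 x:[23,33] y:[-4,35] z:[49/3,76/3] -> hit [23,76/3], descend [2, 7, 8, 13]
  N2 x:[59/2,33] y:[-4,9] z:[67/3,76/3] -> miss, prune
  N7 x:[23,28] y:[-4,35] z:[49/3,56/3] -> miss, prune
  N8 x:[59/2,32] y:[15,20] z:[56/3,65/3] -> miss, prune
  N13 x:[23,26] y:[22,27] z:[67/3,71/3] -> hit [23,71/3], descend [5, 6]
    N5 x:[23,26] y:[22,27] z:[67/3,71/3] -> hit [23,71/3] leaf, test {P6@t=23}
    N6 x:[49/2,25] y:[23,25] z:[68/3,70/3] -> miss, prune

Summary -> nodes [0, 2, 7, 8, 13, 5, 6]; box-tests=7; leaf-entries=1; first=P6

== RESULT ==
[0, 2, 7, 8, 13, 5, 6]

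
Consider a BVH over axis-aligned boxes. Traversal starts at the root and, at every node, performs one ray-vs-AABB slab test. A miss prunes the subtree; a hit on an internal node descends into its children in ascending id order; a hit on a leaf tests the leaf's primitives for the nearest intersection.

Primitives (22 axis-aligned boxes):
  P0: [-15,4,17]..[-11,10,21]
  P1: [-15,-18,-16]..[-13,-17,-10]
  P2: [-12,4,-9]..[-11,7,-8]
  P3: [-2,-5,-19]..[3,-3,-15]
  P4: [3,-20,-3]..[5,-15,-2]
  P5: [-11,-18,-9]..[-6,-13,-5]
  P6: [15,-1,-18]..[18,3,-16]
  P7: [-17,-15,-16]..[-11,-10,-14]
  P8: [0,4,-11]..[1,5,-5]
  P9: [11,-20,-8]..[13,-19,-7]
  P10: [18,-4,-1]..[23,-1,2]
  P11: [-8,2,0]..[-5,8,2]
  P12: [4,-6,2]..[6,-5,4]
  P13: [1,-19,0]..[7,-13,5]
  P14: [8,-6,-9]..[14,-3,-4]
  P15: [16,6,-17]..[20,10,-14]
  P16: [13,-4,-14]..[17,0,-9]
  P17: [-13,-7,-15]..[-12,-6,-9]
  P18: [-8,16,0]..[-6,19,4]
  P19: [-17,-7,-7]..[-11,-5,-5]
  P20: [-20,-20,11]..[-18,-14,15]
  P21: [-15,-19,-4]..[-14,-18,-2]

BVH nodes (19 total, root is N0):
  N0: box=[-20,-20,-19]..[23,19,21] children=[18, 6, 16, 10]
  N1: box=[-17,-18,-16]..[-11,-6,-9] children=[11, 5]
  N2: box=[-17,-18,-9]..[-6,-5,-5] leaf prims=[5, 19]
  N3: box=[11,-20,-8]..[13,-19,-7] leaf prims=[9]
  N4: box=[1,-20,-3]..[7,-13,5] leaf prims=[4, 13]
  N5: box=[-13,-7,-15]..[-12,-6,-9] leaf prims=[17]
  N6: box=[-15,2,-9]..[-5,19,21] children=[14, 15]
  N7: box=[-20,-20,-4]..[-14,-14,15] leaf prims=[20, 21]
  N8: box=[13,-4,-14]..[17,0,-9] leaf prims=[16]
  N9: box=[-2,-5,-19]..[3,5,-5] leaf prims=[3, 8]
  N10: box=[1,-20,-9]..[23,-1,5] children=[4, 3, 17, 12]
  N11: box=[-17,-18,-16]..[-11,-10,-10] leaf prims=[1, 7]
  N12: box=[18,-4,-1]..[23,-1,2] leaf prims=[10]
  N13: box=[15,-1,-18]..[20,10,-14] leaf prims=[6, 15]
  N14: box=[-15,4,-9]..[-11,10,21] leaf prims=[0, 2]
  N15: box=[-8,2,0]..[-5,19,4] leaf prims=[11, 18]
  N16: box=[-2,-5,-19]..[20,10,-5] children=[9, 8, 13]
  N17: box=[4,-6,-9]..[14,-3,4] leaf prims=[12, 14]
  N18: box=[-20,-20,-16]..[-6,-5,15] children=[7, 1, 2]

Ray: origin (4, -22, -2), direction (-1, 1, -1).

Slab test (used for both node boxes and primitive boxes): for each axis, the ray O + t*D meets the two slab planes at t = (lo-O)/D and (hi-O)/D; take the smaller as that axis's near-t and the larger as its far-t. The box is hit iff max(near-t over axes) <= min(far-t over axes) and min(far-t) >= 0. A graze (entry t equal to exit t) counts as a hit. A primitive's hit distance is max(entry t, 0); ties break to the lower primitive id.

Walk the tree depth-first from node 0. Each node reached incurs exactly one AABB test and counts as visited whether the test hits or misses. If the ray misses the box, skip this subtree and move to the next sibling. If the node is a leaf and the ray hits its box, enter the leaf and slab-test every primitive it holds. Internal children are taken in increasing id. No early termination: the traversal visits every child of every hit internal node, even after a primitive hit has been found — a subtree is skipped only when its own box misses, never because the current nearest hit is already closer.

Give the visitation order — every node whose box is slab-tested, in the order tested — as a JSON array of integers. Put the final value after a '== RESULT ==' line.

Walk:
N0 x:[-19,24] y:[2,41] z:[-23,17] -> hit [2,17], descend [6, 10, 16, 18]
  N6 x:[9,19] y:[24,41] z:[-23,7] -> miss, prune
  N10 x:[-19,3] y:[2,21] z:[-7,7] -> hit [2,3], descend [3, 4, 12, 17]
    N3 x:[-9,-7] y:[2,3] z:[5,6] -> miss, prune
    N4 x:[-3,3] y:[2,9] z:[-7,1] -> miss, prune
    N12 x:[-19,-14] y:[18,21] z:[-4,-1] -> miss, prune
    N17 x:[-10,0] y:[16,19] z:[-6,7] -> miss, prune
  N16 x:[-16,6] y:[17,32] z:[3,17] -> miss, prune
  N18 x:[10,24] y:[2,17] z:[-17,14] -> hit [10,14], descend [1, 2, 7]
    N1 x:[15,21] y:[4,16] z:[7,14] -> miss, prune
    N2 x:[10,21] y:[4,17] z:[3,7] -> miss, prune
    N7 x:[18,24] y:[2,8] z:[-17,2] -> miss, prune

12 AABB tests over nodes [0, 6, 10, 3, 4, 12, 17, 16, 18, 1, 2, 7]; 0 leaves entered; closest miss.

== RESULT ==
[0, 6, 10, 3, 4, 12, 17, 16, 18, 1, 2, 7]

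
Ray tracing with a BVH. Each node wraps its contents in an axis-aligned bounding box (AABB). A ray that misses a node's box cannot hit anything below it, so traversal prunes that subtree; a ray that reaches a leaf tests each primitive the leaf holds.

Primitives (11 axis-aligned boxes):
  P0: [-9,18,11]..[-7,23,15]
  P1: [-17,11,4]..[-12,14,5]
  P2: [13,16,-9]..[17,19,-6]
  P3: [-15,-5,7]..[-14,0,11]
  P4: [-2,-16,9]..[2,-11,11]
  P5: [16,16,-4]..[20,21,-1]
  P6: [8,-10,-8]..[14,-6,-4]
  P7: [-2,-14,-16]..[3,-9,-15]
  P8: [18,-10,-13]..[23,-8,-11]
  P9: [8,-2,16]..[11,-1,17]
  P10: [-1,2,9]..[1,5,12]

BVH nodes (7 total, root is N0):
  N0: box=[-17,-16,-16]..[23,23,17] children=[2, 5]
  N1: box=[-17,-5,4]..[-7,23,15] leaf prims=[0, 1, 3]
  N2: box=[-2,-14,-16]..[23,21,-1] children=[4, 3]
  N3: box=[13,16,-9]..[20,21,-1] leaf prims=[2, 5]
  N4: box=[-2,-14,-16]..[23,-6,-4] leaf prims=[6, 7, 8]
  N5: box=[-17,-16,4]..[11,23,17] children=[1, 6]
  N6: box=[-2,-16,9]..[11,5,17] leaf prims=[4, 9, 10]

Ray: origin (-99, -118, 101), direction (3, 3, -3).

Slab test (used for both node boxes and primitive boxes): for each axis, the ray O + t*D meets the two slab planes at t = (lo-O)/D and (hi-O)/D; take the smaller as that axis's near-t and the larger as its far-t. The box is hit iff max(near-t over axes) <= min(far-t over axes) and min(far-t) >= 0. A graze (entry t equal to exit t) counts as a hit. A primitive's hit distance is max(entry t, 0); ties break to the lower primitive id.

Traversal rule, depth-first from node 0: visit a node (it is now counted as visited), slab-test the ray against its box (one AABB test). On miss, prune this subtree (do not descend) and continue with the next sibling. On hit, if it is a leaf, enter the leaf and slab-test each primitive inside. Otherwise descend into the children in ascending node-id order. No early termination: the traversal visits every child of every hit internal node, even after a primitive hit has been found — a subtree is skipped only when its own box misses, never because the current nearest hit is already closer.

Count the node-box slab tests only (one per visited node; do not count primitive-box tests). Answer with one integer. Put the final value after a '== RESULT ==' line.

Trace the traversal:
N0 x:[82/3,122/3] y:[34,47] z:[28,39] -> hit [34,39], descend [2, 5]
  N2 x:[97/3,122/3] y:[104/3,139/3] z:[34,39] -> hit [104/3,39], descend [3, 4]
    N3 x:[112/3,119/3] y:[134/3,139/3] z:[34,110/3] -> miss, prune
    N4 x:[97/3,122/3] y:[104/3,112/3] z:[35,39] -> hit [35,112/3] leaf, test {P6@t=36, P7(miss), P8(miss)}
  N5 x:[82/3,110/3] y:[34,47] z:[28,97/3] -> miss, prune

Summary -> nodes [0, 2, 3, 4, 5]; box-tests=5; leaf-entries=1; first=P6

== RESULT ==
5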